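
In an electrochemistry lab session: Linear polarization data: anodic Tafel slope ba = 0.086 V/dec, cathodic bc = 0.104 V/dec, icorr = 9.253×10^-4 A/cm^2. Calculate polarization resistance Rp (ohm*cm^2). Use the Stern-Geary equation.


Apply the Stern-Geary equation: Rp = ba*bc / (2.303*icorr*(ba+bc))
ba*bc = 0.086*0.104 = 0.008944
ba+bc = 0.19; 2.303*icorr*(ba+bc) = 2.303*9.253×10^-4*0.19 = 4.0488352×10^-4
Rp = 0.008944 / 4.0488352×10^-4 = 22.09 ohm*cm^2

22.09 ohm*cm^2


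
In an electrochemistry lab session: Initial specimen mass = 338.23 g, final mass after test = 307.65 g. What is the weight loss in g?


Weight loss = initial − final
WL = 338.23 − 307.65 = 30.58 g

30.58 g


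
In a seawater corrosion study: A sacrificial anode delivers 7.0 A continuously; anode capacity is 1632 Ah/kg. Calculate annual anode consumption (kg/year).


Annual consumption = current * hours per year / capacity
Rate = 7.0 * 8760 / 1632 = 37.6 kg/year

37.6 kg/year


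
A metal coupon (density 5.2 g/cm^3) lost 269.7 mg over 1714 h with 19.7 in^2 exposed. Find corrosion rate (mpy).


Apply the mpy weight-loss relation: CR = 534 * W / (D * A * T)
Numerator: 534 * 269.7 = 144019.8
Denominator: 5.2 * 19.7 * 1714 = 175582.16
CR = 144019.8 / 175582.16 = 0.82 mpy

0.82 mpy


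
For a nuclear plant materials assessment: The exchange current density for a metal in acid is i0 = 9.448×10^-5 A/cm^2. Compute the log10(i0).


i0 = 9.448×10^-5 A/cm^2
log10(i0) = -4.025

-4.025


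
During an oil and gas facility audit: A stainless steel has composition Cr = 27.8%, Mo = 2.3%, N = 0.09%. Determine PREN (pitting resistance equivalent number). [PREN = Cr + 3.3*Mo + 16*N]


Apply the PREN formula: PREN = Cr + 3.3*Mo + 16*N
PREN = 27.8 + 3.3*2.3 + 16*0.09
PREN = 27.8 + 7.59 + 1.44 = 36.83

36.83


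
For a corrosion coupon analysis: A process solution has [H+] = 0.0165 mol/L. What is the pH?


pH = −log10[H+]
pH = −log10(0.0165) = 1.78

1.78


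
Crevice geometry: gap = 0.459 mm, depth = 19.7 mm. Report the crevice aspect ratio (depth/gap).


Aspect ratio = depth / gap
Ratio = 19.7 / 0.459 = 42.9

42.9


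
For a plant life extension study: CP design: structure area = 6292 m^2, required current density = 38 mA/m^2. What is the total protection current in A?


I = area * current density, then convert mA → A (÷1000)
I = 6292 * 38 / 1000 = 239.1 A

239.1 A


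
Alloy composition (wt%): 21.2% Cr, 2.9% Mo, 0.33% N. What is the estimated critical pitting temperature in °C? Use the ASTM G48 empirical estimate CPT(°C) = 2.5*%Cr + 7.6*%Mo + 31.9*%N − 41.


Apply the ASTM G48 empirical CPT estimate: CPT(°C) = 2.5*%Cr + 7.6*%Mo + 31.9*%N − 41
2.5*21.2 = 53; 7.6*2.9 = 22.04; 31.9*0.33 = 10.527
CPT = 53 + 22.04 + 10.527 − 41 = 44.567 °C
Rounded to 0.1 °C: CPT ≈ 44.6 °C

44.6 °C


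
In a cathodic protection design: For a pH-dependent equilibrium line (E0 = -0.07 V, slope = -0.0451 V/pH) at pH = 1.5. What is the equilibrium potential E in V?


Apply the Pourbaix line equation: E = E0 + slope*pH
E = -0.07 + (-0.0451)*1.5 = -0.07 + (-0.06765) = -0.13765 V
Rounded to 4 decimal places: E = -0.1377 V

-0.1377 V


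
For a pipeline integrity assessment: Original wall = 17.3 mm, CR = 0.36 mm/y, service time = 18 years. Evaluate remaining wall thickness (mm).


Remaining wall = original − CR × time
t = 17.3 − 0.36*18 = 17.3 − 6.48 = 10.82 mm

10.82 mm


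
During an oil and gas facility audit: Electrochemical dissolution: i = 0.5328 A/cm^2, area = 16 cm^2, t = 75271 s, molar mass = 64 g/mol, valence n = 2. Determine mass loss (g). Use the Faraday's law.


Apply Faraday's law: m = i*A*t*M / (n*F)
Total charge passed Q = i*A*t = 0.5328*16*75271 = 641670.2208 C
m = Q*M/(n*F) = 641670.2208*64/(2*96485) = 212.8149 g

212.8149 g


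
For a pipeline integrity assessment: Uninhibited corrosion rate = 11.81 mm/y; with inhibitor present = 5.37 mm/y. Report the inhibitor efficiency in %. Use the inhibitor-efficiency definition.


Apply the inhibitor-efficiency definition: IE = (CR_blank − CR_inh)/CR_blank × 100
IE = (11.81 − 5.37) / 11.81 × 100
IE = 6.44 / 11.81 × 100 = 54.5 %

54.5 %


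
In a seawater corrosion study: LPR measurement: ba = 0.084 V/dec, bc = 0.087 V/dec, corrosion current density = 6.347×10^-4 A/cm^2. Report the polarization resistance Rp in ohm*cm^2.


Apply the Stern-Geary equation: Rp = ba*bc / (2.303*icorr*(ba+bc))
ba*bc = 0.084*0.087 = 0.007308
ba+bc = 0.171; 2.303*icorr*(ba+bc) = 2.303*6.347×10^-4*0.171 = 2.4995311×10^-4
Rp = 0.007308 / 2.4995311×10^-4 = 29.24 ohm*cm^2

29.24 ohm*cm^2


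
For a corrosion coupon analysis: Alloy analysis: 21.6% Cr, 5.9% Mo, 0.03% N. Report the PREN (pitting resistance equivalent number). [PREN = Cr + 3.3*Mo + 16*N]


Apply the PREN formula: PREN = Cr + 3.3*Mo + 16*N
PREN = 21.6 + 3.3*5.9 + 16*0.03
PREN = 21.6 + 19.47 + 0.48 = 41.55

41.55


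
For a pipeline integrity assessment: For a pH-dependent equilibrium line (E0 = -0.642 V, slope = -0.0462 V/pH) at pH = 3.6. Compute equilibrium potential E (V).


Apply the Pourbaix line equation: E = E0 + slope*pH
E = -0.642 + (-0.0462)*3.6 = -0.642 + (-0.16632) = -0.80832 V
Rounded to 4 decimal places: E = -0.8083 V

-0.8083 V


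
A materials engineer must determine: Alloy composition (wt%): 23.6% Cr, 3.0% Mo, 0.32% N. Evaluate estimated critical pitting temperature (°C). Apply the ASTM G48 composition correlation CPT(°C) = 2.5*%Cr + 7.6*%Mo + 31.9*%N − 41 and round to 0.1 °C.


Apply the ASTM G48 empirical CPT estimate: CPT(°C) = 2.5*%Cr + 7.6*%Mo + 31.9*%N − 41
2.5*23.6 = 59; 7.6*3.0 = 22.8; 31.9*0.32 = 10.208
CPT = 59 + 22.8 + 10.208 − 41 = 51.008 °C
Rounded to 0.1 °C: CPT ≈ 51.0 °C

51.0 °C


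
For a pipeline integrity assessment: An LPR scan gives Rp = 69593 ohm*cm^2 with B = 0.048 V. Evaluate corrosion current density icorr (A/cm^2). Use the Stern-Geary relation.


Apply the Stern-Geary relation: icorr = B / Rp
icorr = 0.048 / 69593 = 6.897×10^-7 A/cm^2

6.897×10^-7 A/cm^2


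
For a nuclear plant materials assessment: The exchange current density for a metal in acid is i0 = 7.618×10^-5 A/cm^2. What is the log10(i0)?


i0 = 7.618×10^-5 A/cm^2
log10(i0) = -4.118

-4.118


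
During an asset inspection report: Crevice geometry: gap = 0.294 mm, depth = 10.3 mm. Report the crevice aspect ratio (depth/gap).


Aspect ratio = depth / gap
Ratio = 10.3 / 0.294 = 35.0

35.0


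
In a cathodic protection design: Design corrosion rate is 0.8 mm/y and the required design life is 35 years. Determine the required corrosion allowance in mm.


Corrosion allowance = CR × design life
CA = 0.8 * 35 = 28.0 mm

28.0 mm


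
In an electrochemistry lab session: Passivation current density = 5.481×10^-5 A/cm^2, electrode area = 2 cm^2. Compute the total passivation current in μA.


I = i_pass * A, then convert A → μA (×10^6)
I = 5.481×10^-5 * 2 * 10^6 = 109.62 μA

109.62 μA


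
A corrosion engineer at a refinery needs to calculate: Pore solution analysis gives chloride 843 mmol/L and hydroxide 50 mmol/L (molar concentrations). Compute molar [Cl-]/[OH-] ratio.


Threshold parameter = [Cl-] / [OH-] (molar basis; both in mmol/L, so units cancel)
Ratio = 843 / 50 = 16.86

16.86


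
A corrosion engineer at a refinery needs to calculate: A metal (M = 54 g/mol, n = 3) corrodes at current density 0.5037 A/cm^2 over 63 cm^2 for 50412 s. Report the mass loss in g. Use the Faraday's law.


Apply Faraday's law: m = i*A*t*M / (n*F)
Total charge passed Q = i*A*t = 0.5037*63*50412 = 1599729.0372 C
m = Q*M/(n*F) = 1599729.0372*54/(3*96485) = 298.441 g

298.441 g


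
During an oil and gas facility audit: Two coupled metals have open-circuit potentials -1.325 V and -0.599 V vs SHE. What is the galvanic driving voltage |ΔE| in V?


Driving voltage is the absolute potential difference.
|ΔE| = |-1.325 − (-0.599)| = 0.726 V

0.726 V


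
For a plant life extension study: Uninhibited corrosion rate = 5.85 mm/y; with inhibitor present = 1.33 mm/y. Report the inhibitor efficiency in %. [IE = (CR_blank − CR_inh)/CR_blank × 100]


Apply the inhibitor-efficiency definition: IE = (CR_blank − CR_inh)/CR_blank × 100
IE = (5.85 − 1.33) / 5.85 × 100
IE = 4.52 / 5.85 × 100 = 77.3 %

77.3 %


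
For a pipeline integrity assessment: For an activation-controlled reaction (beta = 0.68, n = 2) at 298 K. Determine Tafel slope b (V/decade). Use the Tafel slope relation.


Apply the Tafel slope relation: b = 2.303*R*T/(beta*n*F)
Numerator: 2.303 * 8.314 * 298 = 5705.85
Denominator: 0.68 * 2 * 96485 = 131219.6
b = 5705.85 / 131219.6 = 0.0435 V/decade

0.0435 V/decade


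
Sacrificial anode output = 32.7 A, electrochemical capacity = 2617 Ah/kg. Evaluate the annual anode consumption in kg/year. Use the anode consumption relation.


Annual consumption = current * hours per year / capacity
Rate = 32.7 * 8760 / 2617 = 109.5 kg/year

109.5 kg/year


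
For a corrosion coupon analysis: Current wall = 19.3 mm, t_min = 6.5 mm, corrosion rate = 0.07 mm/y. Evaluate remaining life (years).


Apply the remaining-life relation: RL = (t_current − t_min) / CR
RL = (19.3 − 6.5) / 0.07 = 12.8 / 0.07 = 182.9 years

182.9 years


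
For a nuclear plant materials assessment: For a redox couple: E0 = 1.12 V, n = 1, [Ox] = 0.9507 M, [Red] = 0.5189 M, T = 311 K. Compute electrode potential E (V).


Apply the Nernst equation: E = E0 + (RT/nF)*ln([Ox]/[Red])
Step 1: RT/nF = 8.314*311/(1*96485) = 0.02679851 V
Step 2: [Ox]/[Red] = 0.9507/0.5189 = 1.832145
Step 3: ln(1.832145) = 0.605487
Step 4: correction = 0.02679851 * 0.605487 = 0.016 V
E = 1.12 + 0.016 = 1.136 V

1.136 V


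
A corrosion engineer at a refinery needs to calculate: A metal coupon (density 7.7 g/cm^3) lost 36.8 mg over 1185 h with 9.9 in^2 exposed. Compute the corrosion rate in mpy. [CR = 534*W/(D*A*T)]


Apply the mpy weight-loss relation: CR = 534 * W / (D * A * T)
Numerator: 534 * 36.8 = 19651.2
Denominator: 7.7 * 9.9 * 1185 = 90332.55
CR = 19651.2 / 90332.55 = 0.218 mpy

0.218 mpy


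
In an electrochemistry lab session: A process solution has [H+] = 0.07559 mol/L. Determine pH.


pH = −log10[H+]
pH = −log10(0.07559) = 1.12

1.12


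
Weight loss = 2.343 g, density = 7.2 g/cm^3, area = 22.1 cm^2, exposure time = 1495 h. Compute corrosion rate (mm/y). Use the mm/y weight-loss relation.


Apply the mm/y weight-loss relation: CR = 87600 * W / (D * A * T)
Numerator: 87600 * 2.343 = 205246.8
Denominator: 7.2 * 22.1 * 1495 = 237884.4
CR = 205246.8 / 237884.4 = 0.8628 mm/y

0.8628 mm/y


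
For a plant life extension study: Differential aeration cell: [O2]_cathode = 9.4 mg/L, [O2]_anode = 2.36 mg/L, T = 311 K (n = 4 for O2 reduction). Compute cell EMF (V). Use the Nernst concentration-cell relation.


Apply the Nernst concentration-cell relation: E = (RT/nF)*ln(C_cathode/C_anode)
RT/nF = 8.314*311/(4*96485) = 0.00669963 V
ln(9.4/2.36) = 1.38205
E = 0.00669963 * 1.38205 = 0.00926 V

0.00926 V


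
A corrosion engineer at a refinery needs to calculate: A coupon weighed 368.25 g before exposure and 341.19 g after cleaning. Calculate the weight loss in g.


Weight loss = initial − final
WL = 368.25 − 341.19 = 27.06 g

27.06 g


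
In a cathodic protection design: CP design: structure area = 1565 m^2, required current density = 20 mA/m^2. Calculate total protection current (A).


I = area * current density, then convert mA → A (÷1000)
I = 1565 * 20 / 1000 = 31.3 A

31.3 A


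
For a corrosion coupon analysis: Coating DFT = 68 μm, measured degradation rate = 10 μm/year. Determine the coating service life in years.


Service life = thickness / degradation rate
Life = 68 / 10 = 6.8 years

6.8 years


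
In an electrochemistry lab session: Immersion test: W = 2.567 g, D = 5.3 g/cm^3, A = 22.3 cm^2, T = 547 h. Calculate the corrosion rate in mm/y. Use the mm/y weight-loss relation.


Apply the mm/y weight-loss relation: CR = 87600 * W / (D * A * T)
Numerator: 87600 * 2.567 = 224869.2
Denominator: 5.3 * 22.3 * 547 = 64649.93
CR = 224869.2 / 64649.93 = 3.47826 mm/y

3.47826 mm/y


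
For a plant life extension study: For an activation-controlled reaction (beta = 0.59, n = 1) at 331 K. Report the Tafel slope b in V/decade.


Apply the Tafel slope relation: b = 2.303*R*T/(beta*n*F)
Numerator: 2.303 * 8.314 * 331 = 6337.7
Denominator: 0.59 * 1 * 96485 = 56926.15
b = 6337.7 / 56926.15 = 0.111 V/decade

0.111 V/decade


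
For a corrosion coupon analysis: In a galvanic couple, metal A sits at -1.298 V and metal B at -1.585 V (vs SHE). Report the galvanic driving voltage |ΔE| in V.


Driving voltage is the absolute potential difference.
|ΔE| = |-1.298 − (-1.585)| = 0.287 V

0.287 V


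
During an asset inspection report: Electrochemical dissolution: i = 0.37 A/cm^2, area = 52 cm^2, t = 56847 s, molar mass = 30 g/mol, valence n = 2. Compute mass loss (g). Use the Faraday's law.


Apply Faraday's law: m = i*A*t*M / (n*F)
Total charge passed Q = i*A*t = 0.37*52*56847 = 1093736.28 C
m = Q*M/(n*F) = 1093736.28*30/(2*96485) = 170.037 g

170.037 g


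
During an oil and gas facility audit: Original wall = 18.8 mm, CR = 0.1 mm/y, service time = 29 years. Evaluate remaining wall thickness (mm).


Remaining wall = original − CR × time
t = 18.8 − 0.1*29 = 18.8 − 2.9 = 15.9 mm

15.9 mm


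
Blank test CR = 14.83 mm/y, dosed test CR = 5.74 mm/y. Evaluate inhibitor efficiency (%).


Apply the inhibitor-efficiency definition: IE = (CR_blank − CR_inh)/CR_blank × 100
IE = (14.83 − 5.74) / 14.83 × 100
IE = 9.09 / 14.83 × 100 = 61.3 %

61.3 %


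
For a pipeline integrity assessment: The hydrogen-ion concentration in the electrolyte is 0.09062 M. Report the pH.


pH = −log10[H+]
pH = −log10(0.09062) = 1.04

1.04


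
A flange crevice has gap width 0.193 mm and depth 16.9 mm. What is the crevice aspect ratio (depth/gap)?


Aspect ratio = depth / gap
Ratio = 16.9 / 0.193 = 87.6

87.6


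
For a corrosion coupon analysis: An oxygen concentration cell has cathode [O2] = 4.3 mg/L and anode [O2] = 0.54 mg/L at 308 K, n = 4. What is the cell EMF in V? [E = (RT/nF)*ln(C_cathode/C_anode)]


Apply the Nernst concentration-cell relation: E = (RT/nF)*ln(C_cathode/C_anode)
RT/nF = 8.314*308/(4*96485) = 0.006635 V
ln(4.3/0.54) = 2.0748
E = 0.006635 * 2.0748 = 0.01377 V

0.01377 V


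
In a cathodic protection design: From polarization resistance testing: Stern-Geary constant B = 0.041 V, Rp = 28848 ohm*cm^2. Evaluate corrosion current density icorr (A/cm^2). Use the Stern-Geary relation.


Apply the Stern-Geary relation: icorr = B / Rp
icorr = 0.041 / 28848 = 1.421×10^-6 A/cm^2

1.421×10^-6 A/cm^2


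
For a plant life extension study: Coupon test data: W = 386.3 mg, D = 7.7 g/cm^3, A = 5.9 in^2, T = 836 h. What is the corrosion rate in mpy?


Apply the mpy weight-loss relation: CR = 534 * W / (D * A * T)
Numerator: 534 * 386.3 = 206284.2
Denominator: 7.7 * 5.9 * 836 = 37979.48
CR = 206284.2 / 37979.48 = 5.4315 mpy

5.4315 mpy


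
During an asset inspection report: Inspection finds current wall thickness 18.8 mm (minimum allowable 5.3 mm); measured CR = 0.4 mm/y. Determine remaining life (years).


Apply the remaining-life relation: RL = (t_current − t_min) / CR
RL = (18.8 − 5.3) / 0.4 = 13.5 / 0.4 = 33.8 years

33.8 years


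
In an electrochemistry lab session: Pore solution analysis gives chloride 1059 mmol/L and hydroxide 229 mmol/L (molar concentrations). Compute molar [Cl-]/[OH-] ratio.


Threshold parameter = [Cl-] / [OH-] (molar basis; both in mmol/L, so units cancel)
Ratio = 1059 / 229 = 4.62

4.62


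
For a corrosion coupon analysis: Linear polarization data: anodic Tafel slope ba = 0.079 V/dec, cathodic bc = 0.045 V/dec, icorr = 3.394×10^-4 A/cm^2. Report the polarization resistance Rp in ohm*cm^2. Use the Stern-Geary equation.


Apply the Stern-Geary equation: Rp = ba*bc / (2.303*icorr*(ba+bc))
ba*bc = 0.079*0.045 = 0.003555
ba+bc = 0.124; 2.303*icorr*(ba+bc) = 2.303*3.394×10^-4*0.124 = 9.6923137×10^-5
Rp = 0.003555 / 9.6923137×10^-5 = 36.7 ohm*cm^2

36.7 ohm*cm^2


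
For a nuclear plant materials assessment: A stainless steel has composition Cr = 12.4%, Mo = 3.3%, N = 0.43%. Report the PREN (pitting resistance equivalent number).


Apply the PREN formula: PREN = Cr + 3.3*Mo + 16*N
PREN = 12.4 + 3.3*3.3 + 16*0.43
PREN = 12.4 + 10.89 + 6.88 = 30.17

30.17


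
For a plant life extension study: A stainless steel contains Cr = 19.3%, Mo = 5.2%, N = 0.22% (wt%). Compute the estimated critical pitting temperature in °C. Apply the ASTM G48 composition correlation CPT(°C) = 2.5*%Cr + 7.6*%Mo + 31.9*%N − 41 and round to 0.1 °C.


Apply the ASTM G48 empirical CPT estimate: CPT(°C) = 2.5*%Cr + 7.6*%Mo + 31.9*%N − 41
2.5*19.3 = 48.25; 7.6*5.2 = 39.52; 31.9*0.22 = 7.018
CPT = 48.25 + 39.52 + 7.018 − 41 = 53.788 °C
Rounded to 0.1 °C: CPT ≈ 53.8 °C

53.8 °C


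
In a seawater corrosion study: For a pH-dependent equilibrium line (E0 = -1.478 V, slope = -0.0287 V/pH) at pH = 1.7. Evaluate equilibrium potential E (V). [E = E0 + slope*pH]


Apply the Pourbaix line equation: E = E0 + slope*pH
E = -1.478 + (-0.0287)*1.7 = -1.478 + (-0.04879) = -1.52679 V
Rounded to 3 decimal places: E = -1.527 V

-1.527 V


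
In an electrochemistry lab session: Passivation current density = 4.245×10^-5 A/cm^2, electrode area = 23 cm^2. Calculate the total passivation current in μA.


I = i_pass * A, then convert A → μA (×10^6)
I = 4.245×10^-5 * 23 * 10^6 = 976.35 μA

976.35 μA


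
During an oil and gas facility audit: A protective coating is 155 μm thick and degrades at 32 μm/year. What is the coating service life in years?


Service life = thickness / degradation rate
Life = 155 / 32 = 4.8 years

4.8 years


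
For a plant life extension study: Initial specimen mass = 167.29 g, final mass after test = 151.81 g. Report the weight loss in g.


Weight loss = initial − final
WL = 167.29 − 151.81 = 15.48 g

15.48 g


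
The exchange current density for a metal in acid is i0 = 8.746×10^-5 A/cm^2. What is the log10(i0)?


i0 = 8.746×10^-5 A/cm^2
log10(i0) = -4.058

-4.058


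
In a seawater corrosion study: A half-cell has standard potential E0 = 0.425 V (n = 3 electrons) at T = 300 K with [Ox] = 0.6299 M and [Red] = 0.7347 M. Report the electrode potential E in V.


Apply the Nernst equation: E = E0 + (RT/nF)*ln([Ox]/[Red])
Step 1: RT/nF = 8.314*300/(3*96485) = 0.00861688 V
Step 2: [Ox]/[Red] = 0.6299/0.7347 = 0.857357
Step 3: ln(0.857357) = -0.153901
Step 4: correction = 0.00861688 * -0.153901 = -0.0013 V
E = 0.425 + -0.0013 = 0.4237 V

0.4237 V


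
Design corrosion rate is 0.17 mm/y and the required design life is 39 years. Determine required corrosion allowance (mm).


Corrosion allowance = CR × design life
CA = 0.17 * 39 = 6.63 mm

6.63 mm


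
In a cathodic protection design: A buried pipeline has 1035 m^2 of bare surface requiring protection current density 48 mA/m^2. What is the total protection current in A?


I = area * current density, then convert mA → A (÷1000)
I = 1035 * 48 / 1000 = 49.68 A

49.68 A


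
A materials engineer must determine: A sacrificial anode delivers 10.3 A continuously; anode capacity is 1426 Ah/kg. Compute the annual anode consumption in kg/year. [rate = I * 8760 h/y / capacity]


Annual consumption = current * hours per year / capacity
Rate = 10.3 * 8760 / 1426 = 63.3 kg/year

63.3 kg/year


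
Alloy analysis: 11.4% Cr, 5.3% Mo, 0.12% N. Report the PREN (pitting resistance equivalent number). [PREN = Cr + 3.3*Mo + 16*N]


Apply the PREN formula: PREN = Cr + 3.3*Mo + 16*N
PREN = 11.4 + 3.3*5.3 + 16*0.12
PREN = 11.4 + 17.49 + 1.92 = 30.81

30.81


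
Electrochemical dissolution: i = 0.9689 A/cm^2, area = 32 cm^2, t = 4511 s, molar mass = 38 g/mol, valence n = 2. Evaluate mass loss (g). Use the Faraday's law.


Apply Faraday's law: m = i*A*t*M / (n*F)
Total charge passed Q = i*A*t = 0.9689*32*4511 = 139862.6528 C
m = Q*M/(n*F) = 139862.6528*38/(2*96485) = 27.542 g

27.542 g


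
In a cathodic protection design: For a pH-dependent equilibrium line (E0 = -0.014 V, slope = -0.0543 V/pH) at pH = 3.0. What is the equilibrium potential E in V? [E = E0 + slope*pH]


Apply the Pourbaix line equation: E = E0 + slope*pH
E = -0.014 + (-0.0543)*3.0 = -0.014 + (-0.1629) = -0.1769 V
Rounded to 3 decimal places: E = -0.177 V

-0.177 V


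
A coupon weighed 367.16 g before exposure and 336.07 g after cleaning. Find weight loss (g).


Weight loss = initial − final
WL = 367.16 − 336.07 = 31.09 g

31.09 g


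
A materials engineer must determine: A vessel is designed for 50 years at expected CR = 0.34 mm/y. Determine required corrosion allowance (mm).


Corrosion allowance = CR × design life
CA = 0.34 * 50 = 17.0 mm

17.0 mm


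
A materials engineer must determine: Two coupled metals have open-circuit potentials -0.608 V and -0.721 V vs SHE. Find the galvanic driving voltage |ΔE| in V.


Driving voltage is the absolute potential difference.
|ΔE| = |-0.608 − (-0.721)| = 0.113 V

0.113 V


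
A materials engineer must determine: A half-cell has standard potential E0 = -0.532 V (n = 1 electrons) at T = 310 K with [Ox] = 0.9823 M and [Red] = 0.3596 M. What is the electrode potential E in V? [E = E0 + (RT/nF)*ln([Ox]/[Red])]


Apply the Nernst equation: E = E0 + (RT/nF)*ln([Ox]/[Red])
Step 1: RT/nF = 8.314*310/(1*96485) = 0.02671234 V
Step 2: [Ox]/[Red] = 0.9823/0.3596 = 2.731646
Step 3: ln(2.731646) = 1.004904
Step 4: correction = 0.02671234 * 1.004904 = 0.027 V
E = -0.532 + 0.027 = -0.505 V

-0.505 V


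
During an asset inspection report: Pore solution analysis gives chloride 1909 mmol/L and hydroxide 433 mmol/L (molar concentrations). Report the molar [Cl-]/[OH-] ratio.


Threshold parameter = [Cl-] / [OH-] (molar basis; both in mmol/L, so units cancel)
Ratio = 1909 / 433 = 4.41

4.41


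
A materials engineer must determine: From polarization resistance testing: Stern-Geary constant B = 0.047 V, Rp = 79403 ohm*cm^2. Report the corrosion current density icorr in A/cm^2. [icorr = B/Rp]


Apply the Stern-Geary relation: icorr = B / Rp
icorr = 0.047 / 79403 = 5.919×10^-7 A/cm^2

5.919×10^-7 A/cm^2


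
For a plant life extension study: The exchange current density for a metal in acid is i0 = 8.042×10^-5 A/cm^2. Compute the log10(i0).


i0 = 8.042×10^-5 A/cm^2
log10(i0) = -4.095

-4.095


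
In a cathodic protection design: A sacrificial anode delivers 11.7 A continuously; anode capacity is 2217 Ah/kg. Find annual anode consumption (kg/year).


Annual consumption = current * hours per year / capacity
Rate = 11.7 * 8760 / 2217 = 46.2 kg/year

46.2 kg/year


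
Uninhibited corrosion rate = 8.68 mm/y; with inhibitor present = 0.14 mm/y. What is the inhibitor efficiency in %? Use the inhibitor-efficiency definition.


Apply the inhibitor-efficiency definition: IE = (CR_blank − CR_inh)/CR_blank × 100
IE = (8.68 − 0.14) / 8.68 × 100
IE = 8.54 / 8.68 × 100 = 98.4 %

98.4 %


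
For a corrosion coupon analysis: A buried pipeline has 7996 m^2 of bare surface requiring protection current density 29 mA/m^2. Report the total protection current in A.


I = area * current density, then convert mA → A (÷1000)
I = 7996 * 29 / 1000 = 231.88 A

231.88 A


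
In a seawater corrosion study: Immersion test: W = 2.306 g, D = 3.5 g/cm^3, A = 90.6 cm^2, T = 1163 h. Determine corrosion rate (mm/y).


Apply the mm/y weight-loss relation: CR = 87600 * W / (D * A * T)
Numerator: 87600 * 2.306 = 202005.6
Denominator: 3.5 * 90.6 * 1163 = 368787.3
CR = 202005.6 / 368787.3 = 0.5478 mm/y

0.5478 mm/y


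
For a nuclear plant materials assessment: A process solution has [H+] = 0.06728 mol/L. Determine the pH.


pH = −log10[H+]
pH = −log10(0.06728) = 1.17

1.17


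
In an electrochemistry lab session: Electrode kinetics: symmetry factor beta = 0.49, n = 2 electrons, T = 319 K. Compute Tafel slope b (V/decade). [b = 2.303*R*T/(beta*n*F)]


Apply the Tafel slope relation: b = 2.303*R*T/(beta*n*F)
Numerator: 2.303 * 8.314 * 319 = 6107.94
Denominator: 0.49 * 2 * 96485 = 94555.3
b = 6107.94 / 94555.3 = 0.0646 V/decade

0.0646 V/decade


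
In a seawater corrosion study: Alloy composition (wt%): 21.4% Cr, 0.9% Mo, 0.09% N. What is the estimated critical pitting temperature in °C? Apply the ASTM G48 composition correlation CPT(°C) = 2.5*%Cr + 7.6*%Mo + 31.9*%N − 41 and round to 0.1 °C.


Apply the ASTM G48 empirical CPT estimate: CPT(°C) = 2.5*%Cr + 7.6*%Mo + 31.9*%N − 41
2.5*21.4 = 53.5; 7.6*0.9 = 6.84; 31.9*0.09 = 2.871
CPT = 53.5 + 6.84 + 2.871 − 41 = 22.211 °C
Rounded to 0.1 °C: CPT ≈ 22.2 °C

22.2 °C


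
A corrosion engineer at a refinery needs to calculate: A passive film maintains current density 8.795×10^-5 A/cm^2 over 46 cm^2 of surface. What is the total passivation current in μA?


I = i_pass * A, then convert A → μA (×10^6)
I = 8.795×10^-5 * 46 * 10^6 = 4045.7 μA

4045.7 μA


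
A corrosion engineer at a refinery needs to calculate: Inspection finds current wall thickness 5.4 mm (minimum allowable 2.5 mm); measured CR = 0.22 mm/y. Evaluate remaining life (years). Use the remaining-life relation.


Apply the remaining-life relation: RL = (t_current − t_min) / CR
RL = (5.4 − 2.5) / 0.22 = 2.9 / 0.22 = 13.2 years

13.2 years


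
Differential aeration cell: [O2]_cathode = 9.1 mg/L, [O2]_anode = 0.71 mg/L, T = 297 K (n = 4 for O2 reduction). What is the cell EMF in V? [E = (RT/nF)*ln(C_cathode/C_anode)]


Apply the Nernst concentration-cell relation: E = (RT/nF)*ln(C_cathode/C_anode)
RT/nF = 8.314*297/(4*96485) = 0.00639804 V
ln(9.1/0.71) = 2.55076
E = 0.00639804 * 2.55076 = 0.01632 V

0.01632 V


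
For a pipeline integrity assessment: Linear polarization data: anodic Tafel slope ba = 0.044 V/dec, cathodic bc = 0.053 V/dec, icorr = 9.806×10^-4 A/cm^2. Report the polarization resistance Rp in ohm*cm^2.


Apply the Stern-Geary equation: Rp = ba*bc / (2.303*icorr*(ba+bc))
ba*bc = 0.044*0.053 = 0.002332
ba+bc = 0.097; 2.303*icorr*(ba+bc) = 2.303*9.806×10^-4*0.097 = 2.1905721×10^-4
Rp = 0.002332 / 2.1905721×10^-4 = 10.65 ohm*cm^2

10.65 ohm*cm^2


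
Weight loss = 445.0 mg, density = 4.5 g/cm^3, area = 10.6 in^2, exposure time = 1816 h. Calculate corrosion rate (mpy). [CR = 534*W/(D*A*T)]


Apply the mpy weight-loss relation: CR = 534 * W / (D * A * T)
Numerator: 534 * 445.0 = 237630.0
Denominator: 4.5 * 10.6 * 1816 = 86623.2
CR = 237630.0 / 86623.2 = 2.74326 mpy

2.74326 mpy


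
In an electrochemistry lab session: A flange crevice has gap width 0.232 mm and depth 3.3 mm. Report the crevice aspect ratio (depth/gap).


Aspect ratio = depth / gap
Ratio = 3.3 / 0.232 = 14.2

14.2


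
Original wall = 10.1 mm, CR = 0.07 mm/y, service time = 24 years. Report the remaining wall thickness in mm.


Remaining wall = original − CR × time
t = 10.1 − 0.07*24 = 10.1 − 1.68 = 8.42 mm

8.42 mm


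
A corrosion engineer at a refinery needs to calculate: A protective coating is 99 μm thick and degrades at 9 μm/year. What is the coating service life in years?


Service life = thickness / degradation rate
Life = 99 / 9 = 11.0 years

11.0 years


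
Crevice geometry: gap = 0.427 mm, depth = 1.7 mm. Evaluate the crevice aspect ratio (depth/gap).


Aspect ratio = depth / gap
Ratio = 1.7 / 0.427 = 4.0

4.0


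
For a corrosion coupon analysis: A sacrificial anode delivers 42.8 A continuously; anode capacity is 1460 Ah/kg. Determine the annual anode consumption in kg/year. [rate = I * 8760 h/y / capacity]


Annual consumption = current * hours per year / capacity
Rate = 42.8 * 8760 / 1460 = 256.8 kg/year

256.8 kg/year


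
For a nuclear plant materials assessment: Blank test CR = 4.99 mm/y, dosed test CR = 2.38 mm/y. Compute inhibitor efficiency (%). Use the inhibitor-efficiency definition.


Apply the inhibitor-efficiency definition: IE = (CR_blank − CR_inh)/CR_blank × 100
IE = (4.99 − 2.38) / 4.99 × 100
IE = 2.61 / 4.99 × 100 = 52.3 %

52.3 %


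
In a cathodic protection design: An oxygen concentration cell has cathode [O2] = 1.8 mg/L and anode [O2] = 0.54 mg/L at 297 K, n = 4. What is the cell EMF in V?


Apply the Nernst concentration-cell relation: E = (RT/nF)*ln(C_cathode/C_anode)
RT/nF = 8.314*297/(4*96485) = 0.00639804 V
ln(1.8/0.54) = 1.20397
E = 0.00639804 * 1.20397 = 0.0077 V

0.0077 V


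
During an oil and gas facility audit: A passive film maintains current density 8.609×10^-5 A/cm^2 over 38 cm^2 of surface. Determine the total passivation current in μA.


I = i_pass * A, then convert A → μA (×10^6)
I = 8.609×10^-5 * 38 * 10^6 = 3271.42 μA

3271.42 μA


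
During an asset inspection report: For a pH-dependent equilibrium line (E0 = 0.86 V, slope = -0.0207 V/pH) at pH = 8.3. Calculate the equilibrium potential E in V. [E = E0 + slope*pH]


Apply the Pourbaix line equation: E = E0 + slope*pH
E = 0.86 + (-0.0207)*8.3 = 0.86 + (-0.17181) = 0.68819 V
Rounded to 3 decimal places: E = 0.688 V

0.688 V


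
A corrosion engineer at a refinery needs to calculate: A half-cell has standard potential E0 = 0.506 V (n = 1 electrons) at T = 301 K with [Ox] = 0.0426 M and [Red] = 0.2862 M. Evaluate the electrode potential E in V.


Apply the Nernst equation: E = E0 + (RT/nF)*ln([Ox]/[Red])
Step 1: RT/nF = 8.314*301/(1*96485) = 0.02593682 V
Step 2: [Ox]/[Red] = 0.0426/0.2862 = 0.148847
Step 3: ln(0.148847) = -1.904836
Step 4: correction = 0.02593682 * -1.904836 = -0.049 V
E = 0.506 + -0.049 = 0.457 V

0.457 V


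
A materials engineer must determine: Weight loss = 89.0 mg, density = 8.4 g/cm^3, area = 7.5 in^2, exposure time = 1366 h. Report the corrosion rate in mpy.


Apply the mpy weight-loss relation: CR = 534 * W / (D * A * T)
Numerator: 534 * 89.0 = 47526.0
Denominator: 8.4 * 7.5 * 1366 = 86058.0
CR = 47526.0 / 86058.0 = 0.5523 mpy

0.5523 mpy


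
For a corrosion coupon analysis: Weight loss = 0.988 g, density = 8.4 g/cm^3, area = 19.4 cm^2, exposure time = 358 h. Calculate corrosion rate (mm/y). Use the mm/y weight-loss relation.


Apply the mm/y weight-loss relation: CR = 87600 * W / (D * A * T)
Numerator: 87600 * 0.988 = 86548.8
Denominator: 8.4 * 19.4 * 358 = 58339.68
CR = 86548.8 / 58339.68 = 1.4835 mm/y

1.4835 mm/y


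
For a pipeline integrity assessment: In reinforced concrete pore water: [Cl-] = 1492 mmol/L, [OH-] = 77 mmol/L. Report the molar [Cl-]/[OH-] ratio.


Threshold parameter = [Cl-] / [OH-] (molar basis; both in mmol/L, so units cancel)
Ratio = 1492 / 77 = 19.38

19.38


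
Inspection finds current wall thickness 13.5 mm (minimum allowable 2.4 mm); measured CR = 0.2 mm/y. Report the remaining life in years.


Apply the remaining-life relation: RL = (t_current − t_min) / CR
RL = (13.5 − 2.4) / 0.2 = 11.1 / 0.2 = 55.5 years

55.5 years


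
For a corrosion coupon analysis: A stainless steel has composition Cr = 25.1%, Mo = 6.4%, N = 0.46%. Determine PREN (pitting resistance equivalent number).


Apply the PREN formula: PREN = Cr + 3.3*Mo + 16*N
PREN = 25.1 + 3.3*6.4 + 16*0.46
PREN = 25.1 + 21.12 + 7.36 = 53.58

53.58


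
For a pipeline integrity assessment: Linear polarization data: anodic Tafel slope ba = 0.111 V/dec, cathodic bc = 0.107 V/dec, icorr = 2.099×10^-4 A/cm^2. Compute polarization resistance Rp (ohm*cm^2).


Apply the Stern-Geary equation: Rp = ba*bc / (2.303*icorr*(ba+bc))
ba*bc = 0.111*0.107 = 0.011877
ba+bc = 0.218; 2.303*icorr*(ba+bc) = 2.303*2.099×10^-4*0.218 = 1.0538113×10^-4
Rp = 0.011877 / 1.0538113×10^-4 = 112.71 ohm*cm^2

112.71 ohm*cm^2


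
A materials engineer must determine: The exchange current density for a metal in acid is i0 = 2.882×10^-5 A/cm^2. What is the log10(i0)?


i0 = 2.882×10^-5 A/cm^2
log10(i0) = -4.54

-4.54


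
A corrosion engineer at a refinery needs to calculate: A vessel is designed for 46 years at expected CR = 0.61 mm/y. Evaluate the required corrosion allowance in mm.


Corrosion allowance = CR × design life
CA = 0.61 * 46 = 28.06 mm

28.06 mm


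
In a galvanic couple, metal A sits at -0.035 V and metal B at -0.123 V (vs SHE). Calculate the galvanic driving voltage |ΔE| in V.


Driving voltage is the absolute potential difference.
|ΔE| = |-0.035 − (-0.123)| = 0.088 V

0.088 V


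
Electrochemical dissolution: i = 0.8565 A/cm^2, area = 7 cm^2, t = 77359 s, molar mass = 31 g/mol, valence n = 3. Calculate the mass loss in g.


Apply Faraday's law: m = i*A*t*M / (n*F)
Total charge passed Q = i*A*t = 0.8565*7*77359 = 463805.8845 C
m = Q*M/(n*F) = 463805.8845*31/(3*96485) = 49.6726 g

49.6726 g


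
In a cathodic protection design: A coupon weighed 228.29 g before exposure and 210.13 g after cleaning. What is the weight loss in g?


Weight loss = initial − final
WL = 228.29 − 210.13 = 18.16 g

18.16 g


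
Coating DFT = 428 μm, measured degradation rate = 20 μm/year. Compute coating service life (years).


Service life = thickness / degradation rate
Life = 428 / 20 = 21.4 years

21.4 years


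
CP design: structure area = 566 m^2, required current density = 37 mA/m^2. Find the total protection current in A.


I = area * current density, then convert mA → A (÷1000)
I = 566 * 37 / 1000 = 20.94 A

20.94 A


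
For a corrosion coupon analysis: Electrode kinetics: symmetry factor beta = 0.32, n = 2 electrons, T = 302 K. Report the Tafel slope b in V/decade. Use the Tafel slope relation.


Apply the Tafel slope relation: b = 2.303*R*T/(beta*n*F)
Numerator: 2.303 * 8.314 * 302 = 5782.44
Denominator: 0.32 * 2 * 96485 = 61750.4
b = 5782.44 / 61750.4 = 0.0936 V/decade

0.0936 V/decade


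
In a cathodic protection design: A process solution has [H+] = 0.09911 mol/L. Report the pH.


pH = −log10[H+]
pH = −log10(0.09911) = 1.0

1.0


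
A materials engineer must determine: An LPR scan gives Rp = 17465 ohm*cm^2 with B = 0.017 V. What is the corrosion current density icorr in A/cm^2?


Apply the Stern-Geary relation: icorr = B / Rp
icorr = 0.017 / 17465 = 9.734×10^-7 A/cm^2

9.734×10^-7 A/cm^2


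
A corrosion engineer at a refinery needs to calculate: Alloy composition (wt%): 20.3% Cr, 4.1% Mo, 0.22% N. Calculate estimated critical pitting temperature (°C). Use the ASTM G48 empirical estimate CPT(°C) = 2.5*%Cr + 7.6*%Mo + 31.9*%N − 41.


Apply the ASTM G48 empirical CPT estimate: CPT(°C) = 2.5*%Cr + 7.6*%Mo + 31.9*%N − 41
2.5*20.3 = 50.75; 7.6*4.1 = 31.16; 31.9*0.22 = 7.018
CPT = 50.75 + 31.16 + 7.018 − 41 = 47.928 °C
Rounded to 0.1 °C: CPT ≈ 47.9 °C

47.9 °C


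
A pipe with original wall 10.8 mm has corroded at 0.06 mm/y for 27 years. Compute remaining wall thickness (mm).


Remaining wall = original − CR × time
t = 10.8 − 0.06*27 = 10.8 − 1.62 = 9.18 mm

9.18 mm


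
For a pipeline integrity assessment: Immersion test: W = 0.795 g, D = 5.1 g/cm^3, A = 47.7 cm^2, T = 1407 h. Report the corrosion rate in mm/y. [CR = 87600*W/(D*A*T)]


Apply the mm/y weight-loss relation: CR = 87600 * W / (D * A * T)
Numerator: 87600 * 0.795 = 69642.0
Denominator: 5.1 * 47.7 * 1407 = 342280.89
CR = 69642.0 / 342280.89 = 0.2035 mm/y

0.2035 mm/y


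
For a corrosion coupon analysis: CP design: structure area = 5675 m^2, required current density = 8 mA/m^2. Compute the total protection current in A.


I = area * current density, then convert mA → A (÷1000)
I = 5675 * 8 / 1000 = 45.4 A

45.4 A


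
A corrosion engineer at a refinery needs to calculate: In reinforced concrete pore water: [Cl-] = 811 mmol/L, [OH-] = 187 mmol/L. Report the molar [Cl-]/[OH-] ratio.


Threshold parameter = [Cl-] / [OH-] (molar basis; both in mmol/L, so units cancel)
Ratio = 811 / 187 = 4.34

4.34


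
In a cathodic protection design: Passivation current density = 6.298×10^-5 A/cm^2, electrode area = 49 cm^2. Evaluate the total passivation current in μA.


I = i_pass * A, then convert A → μA (×10^6)
I = 6.298×10^-5 * 49 * 10^6 = 3086.02 μA

3086.02 μA


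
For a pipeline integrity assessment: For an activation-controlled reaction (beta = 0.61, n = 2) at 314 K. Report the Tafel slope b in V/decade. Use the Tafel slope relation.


Apply the Tafel slope relation: b = 2.303*R*T/(beta*n*F)
Numerator: 2.303 * 8.314 * 314 = 6012.2
Denominator: 0.61 * 2 * 96485 = 117711.7
b = 6012.2 / 117711.7 = 0.0511 V/decade

0.0511 V/decade


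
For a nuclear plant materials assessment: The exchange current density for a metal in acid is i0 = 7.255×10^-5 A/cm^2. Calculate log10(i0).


i0 = 7.255×10^-5 A/cm^2
log10(i0) = -4.139

-4.139


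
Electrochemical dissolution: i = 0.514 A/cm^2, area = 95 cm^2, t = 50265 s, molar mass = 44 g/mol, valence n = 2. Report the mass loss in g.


Apply Faraday's law: m = i*A*t*M / (n*F)
Total charge passed Q = i*A*t = 0.514*95*50265 = 2454439.95 C
m = Q*M/(n*F) = 2454439.95*44/(2*96485) = 559.64843 g

559.64843 g


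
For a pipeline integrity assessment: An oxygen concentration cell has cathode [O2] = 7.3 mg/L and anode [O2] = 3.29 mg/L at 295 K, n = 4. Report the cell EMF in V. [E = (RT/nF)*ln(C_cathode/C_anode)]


Apply the Nernst concentration-cell relation: E = (RT/nF)*ln(C_cathode/C_anode)
RT/nF = 8.314*295/(4*96485) = 0.00635495 V
ln(7.3/3.29) = 0.79699
E = 0.00635495 * 0.79699 = 0.00506 V

0.00506 V


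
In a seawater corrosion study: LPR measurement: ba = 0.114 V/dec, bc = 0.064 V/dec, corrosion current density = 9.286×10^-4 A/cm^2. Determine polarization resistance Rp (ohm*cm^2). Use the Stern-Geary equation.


Apply the Stern-Geary equation: Rp = ba*bc / (2.303*icorr*(ba+bc))
ba*bc = 0.114*0.064 = 0.007296
ba+bc = 0.178; 2.303*icorr*(ba+bc) = 2.303*9.286×10^-4*0.178 = 3.8066471×10^-4
Rp = 0.007296 / 3.8066471×10^-4 = 19.17 ohm*cm^2

19.17 ohm*cm^2


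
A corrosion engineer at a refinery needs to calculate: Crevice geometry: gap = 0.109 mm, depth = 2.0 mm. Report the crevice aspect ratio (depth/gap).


Aspect ratio = depth / gap
Ratio = 2.0 / 0.109 = 18.3

18.3


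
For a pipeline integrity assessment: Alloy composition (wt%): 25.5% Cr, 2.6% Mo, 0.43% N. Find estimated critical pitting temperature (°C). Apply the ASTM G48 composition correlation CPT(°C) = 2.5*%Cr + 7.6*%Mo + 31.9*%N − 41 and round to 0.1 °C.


Apply the ASTM G48 empirical CPT estimate: CPT(°C) = 2.5*%Cr + 7.6*%Mo + 31.9*%N − 41
2.5*25.5 = 63.75; 7.6*2.6 = 19.76; 31.9*0.43 = 13.717
CPT = 63.75 + 19.76 + 13.717 − 41 = 56.227 °C
Rounded to 0.1 °C: CPT ≈ 56.2 °C

56.2 °C


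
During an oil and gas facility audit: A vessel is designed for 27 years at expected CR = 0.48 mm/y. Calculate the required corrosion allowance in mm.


Corrosion allowance = CR × design life
CA = 0.48 * 27 = 12.96 mm

12.96 mm


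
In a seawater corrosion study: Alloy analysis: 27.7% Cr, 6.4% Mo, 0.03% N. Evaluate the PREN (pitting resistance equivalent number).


Apply the PREN formula: PREN = Cr + 3.3*Mo + 16*N
PREN = 27.7 + 3.3*6.4 + 16*0.03
PREN = 27.7 + 21.12 + 0.48 = 49.3

49.3


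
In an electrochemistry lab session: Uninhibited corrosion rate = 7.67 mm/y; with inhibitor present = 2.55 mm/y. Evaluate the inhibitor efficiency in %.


Apply the inhibitor-efficiency definition: IE = (CR_blank − CR_inh)/CR_blank × 100
IE = (7.67 − 2.55) / 7.67 × 100
IE = 5.12 / 7.67 × 100 = 66.8 %

66.8 %


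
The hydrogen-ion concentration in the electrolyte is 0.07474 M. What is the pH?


pH = −log10[H+]
pH = −log10(0.07474) = 1.13

1.13


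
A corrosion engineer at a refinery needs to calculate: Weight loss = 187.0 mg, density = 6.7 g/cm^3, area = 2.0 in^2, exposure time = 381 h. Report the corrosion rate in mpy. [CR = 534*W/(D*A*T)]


Apply the mpy weight-loss relation: CR = 534 * W / (D * A * T)
Numerator: 534 * 187.0 = 99858.0
Denominator: 6.7 * 2.0 * 381 = 5105.4
CR = 99858.0 / 5105.4 = 19.559 mpy

19.559 mpy
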